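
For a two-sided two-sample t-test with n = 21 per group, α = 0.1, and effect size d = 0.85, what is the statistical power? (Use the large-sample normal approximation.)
Power ≈ 0.87

Power calculation (two-sample t-test, normal approximation):
z_β = d · √(n/2) - z_{α/2}
z_β = 0.85 · √(21/2) - 1.645
z_β = 0.85 · 3.240 - 1.645
z_β = 1.109

Power = Φ(z_β) = Φ(1.109) ≈ 0.866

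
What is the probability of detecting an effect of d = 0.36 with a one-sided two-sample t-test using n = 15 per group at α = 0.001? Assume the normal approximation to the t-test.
Power ≈ 0.02

Power calculation (two-sample t-test, normal approximation):
z_β = d · √(n/2) - z_α
z_β = 0.36 · √(15/2) - 3.090
z_β = 0.36 · 2.739 - 3.090
z_β = -2.104

Power = Φ(z_β) = Φ(-2.104) ≈ 0.018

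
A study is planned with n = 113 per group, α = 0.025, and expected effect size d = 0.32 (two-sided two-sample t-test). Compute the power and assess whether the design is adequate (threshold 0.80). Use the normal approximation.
Power ≈ 0.57; the study is underpowered (power < 0.80)

Power calculation (two-sample t-test, normal approximation):
z_β = d · √(n/2) - z_{α/2}
z_β = 0.32 · √(113/2) - 2.241
z_β = 0.32 · 7.517 - 2.241
z_β = 0.164

Power = Φ(z_β) = Φ(0.164) ≈ 0.565

Effect size d = 0.32 is small by Cohen's convention (0.2/0.5/0.8).

Threshold: power ≥ 0.80 is conventionally adequate.
Power ≈ 0.57 → the study is underpowered (power < 0.80).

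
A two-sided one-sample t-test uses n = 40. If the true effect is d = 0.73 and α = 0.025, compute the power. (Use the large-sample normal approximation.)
Power ≈ 0.99

Power calculation (one-sample t-test, normal approximation):
z_β = d · √n - z_{α/2}
z_β = 0.73 · √40 - 2.241
z_β = 0.73 · 6.325 - 2.241
z_β = 2.376

Power = Φ(z_β) = Φ(2.376) ≈ 0.991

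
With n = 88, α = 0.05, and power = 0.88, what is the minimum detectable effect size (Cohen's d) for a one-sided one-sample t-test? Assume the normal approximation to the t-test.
d ≈ 0.30

Minimum detectable effect (one-sample t-test, normal approximation):
d = (z_α + z_β) / √n
d = (1.645 + 1.175) / √88
d = 2.820 / 9.381
d ≈ 0.30

By Cohen's convention (0.2 small / 0.5 medium / 0.8 large): small effect.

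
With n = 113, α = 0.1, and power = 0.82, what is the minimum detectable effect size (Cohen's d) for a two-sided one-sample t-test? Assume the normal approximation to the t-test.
d ≈ 0.24

Minimum detectable effect (one-sample t-test, normal approximation):
d = (z_{α/2} + z_β) / √n
d = (1.645 + 0.915) / √113
d = 2.560 / 10.630
d ≈ 0.24

By Cohen's convention (0.2 small / 0.5 medium / 0.8 large): small effect.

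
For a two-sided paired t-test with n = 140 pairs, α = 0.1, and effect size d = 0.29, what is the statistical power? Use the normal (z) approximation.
Power ≈ 0.96

Power calculation (paired t-test, normal approximation):
z_β = d · √n - z_{α/2}
z_β = 0.29 · √140 - 1.645
z_β = 0.29 · 11.832 - 1.645
z_β = 1.786

Power = Φ(z_β) = Φ(1.786) ≈ 0.963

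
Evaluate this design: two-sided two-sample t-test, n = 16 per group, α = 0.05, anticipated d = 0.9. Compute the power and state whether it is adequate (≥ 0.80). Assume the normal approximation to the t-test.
Power ≈ 0.72; the study is underpowered (power < 0.80)

Power calculation (two-sample t-test, normal approximation):
z_β = d · √(n/2) - z_{α/2}
z_β = 0.9 · √(16/2) - 1.960
z_β = 0.9 · 2.828 - 1.960
z_β = 0.586

Power = Φ(z_β) = Φ(0.586) ≈ 0.721

Effect size d = 0.9 is large by Cohen's convention (0.2/0.5/0.8).

Threshold: power ≥ 0.80 is conventionally adequate.
Power ≈ 0.72 → the study is underpowered (power < 0.80).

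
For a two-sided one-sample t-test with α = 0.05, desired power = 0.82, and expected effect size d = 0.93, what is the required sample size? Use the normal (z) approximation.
n = 10

Sample size formula (one-sample t-test, normal approximation):
n = ((z_{α/2} + z_β) / d)²

z_{α/2} = 1.960 (for α = 0.05, two-sided)
z_β = 0.915 (for power = 0.82)
d = 0.93

n = ((1.960 + 0.915) / 0.93)²
n = (3.091)²
n ≈ 9.55
Round up to the next whole number: n = 10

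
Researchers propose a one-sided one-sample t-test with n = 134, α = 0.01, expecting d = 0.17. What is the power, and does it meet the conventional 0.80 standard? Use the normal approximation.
Power ≈ 0.36; the study is underpowered (power < 0.80)

Power calculation (one-sample t-test, normal approximation):
z_β = d · √n - z_α
z_β = 0.17 · √134 - 2.326
z_β = 0.17 · 11.576 - 2.326
z_β = -0.358

Power = Φ(z_β) = Φ(-0.358) ≈ 0.360

Effect size d = 0.17 is very small by Cohen's convention (0.2/0.5/0.8).

Threshold: power ≥ 0.80 is conventionally adequate.
Power ≈ 0.36 → the study is underpowered (power < 0.80).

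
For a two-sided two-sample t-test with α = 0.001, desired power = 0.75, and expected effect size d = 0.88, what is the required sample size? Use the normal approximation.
n = 41 per group

Sample size formula (two-sample t-test, normal approximation):
n = 2 · ((z_{α/2} + z_β) / d)²

z_{α/2} = 3.291 (for α = 0.001, two-sided)
z_β = 0.674 (for power = 0.75)
d = 0.88

n = 2 · ((3.291 + 0.674) / 0.88)²
n = 2 · (4.506)²
n ≈ 40.61
Round up to the next whole number: n = 41 per group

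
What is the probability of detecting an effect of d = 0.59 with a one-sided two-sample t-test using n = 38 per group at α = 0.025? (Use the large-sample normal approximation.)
Power ≈ 0.73

Power calculation (two-sample t-test, normal approximation):
z_β = d · √(n/2) - z_α
z_β = 0.59 · √(38/2) - 1.960
z_β = 0.59 · 4.359 - 1.960
z_β = 0.612

Power = Φ(z_β) = Φ(0.612) ≈ 0.730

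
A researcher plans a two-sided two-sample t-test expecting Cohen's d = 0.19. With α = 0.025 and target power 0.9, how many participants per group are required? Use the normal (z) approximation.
n = 688 per group

Sample size formula (two-sample t-test, normal approximation):
n = 2 · ((z_{α/2} + z_β) / d)²

z_{α/2} = 2.241 (for α = 0.025, two-sided)
z_β = 1.282 (for power = 0.9)
d = 0.19

n = 2 · ((2.241 + 1.282) / 0.19)²
n = 2 · (18.542)²
n ≈ 687.61
Round up to the next whole number: n = 688 per group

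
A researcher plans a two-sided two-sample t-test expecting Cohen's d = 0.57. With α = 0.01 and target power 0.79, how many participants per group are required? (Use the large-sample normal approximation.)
n = 71 per group

Sample size formula (two-sample t-test, normal approximation):
n = 2 · ((z_{α/2} + z_β) / d)²

z_{α/2} = 2.576 (for α = 0.01, two-sided)
z_β = 0.806 (for power = 0.79)
d = 0.57

n = 2 · ((2.576 + 0.806) / 0.57)²
n = 2 · (5.933)²
n ≈ 70.40
Round up to the next whole number: n = 71 per group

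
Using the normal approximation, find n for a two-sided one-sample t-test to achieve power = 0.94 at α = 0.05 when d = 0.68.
n = 27

Sample size formula (one-sample t-test, normal approximation):
n = ((z_{α/2} + z_β) / d)²

z_{α/2} = 1.960 (for α = 0.05, two-sided)
z_β = 1.555 (for power = 0.94)
d = 0.68

n = ((1.960 + 1.555) / 0.68)²
n = (5.169)²
n ≈ 26.72
Round up to the next whole number: n = 27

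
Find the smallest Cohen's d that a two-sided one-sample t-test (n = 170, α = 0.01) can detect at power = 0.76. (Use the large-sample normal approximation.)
d ≈ 0.25

Minimum detectable effect (one-sample t-test, normal approximation):
d = (z_{α/2} + z_β) / √n
d = (2.576 + 0.706) / √170
d = 3.282 / 13.038
d ≈ 0.25

By Cohen's convention (0.2 small / 0.5 medium / 0.8 large): small effect.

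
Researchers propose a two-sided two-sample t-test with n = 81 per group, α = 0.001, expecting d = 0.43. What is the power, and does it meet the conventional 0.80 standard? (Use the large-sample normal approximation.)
Power ≈ 0.29; the study is underpowered (power < 0.80)

Power calculation (two-sample t-test, normal approximation):
z_β = d · √(n/2) - z_{α/2}
z_β = 0.43 · √(81/2) - 3.291
z_β = 0.43 · 6.364 - 3.291
z_β = -0.554

Power = Φ(z_β) = Φ(-0.554) ≈ 0.290

Effect size d = 0.43 is small by Cohen's convention (0.2/0.5/0.8).

Threshold: power ≥ 0.80 is conventionally adequate.
Power ≈ 0.29 → the study is underpowered (power < 0.80).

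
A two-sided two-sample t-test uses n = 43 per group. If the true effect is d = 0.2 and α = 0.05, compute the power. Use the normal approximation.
Power ≈ 0.15

Power calculation (two-sample t-test, normal approximation):
z_β = d · √(n/2) - z_{α/2}
z_β = 0.2 · √(43/2) - 1.960
z_β = 0.2 · 4.637 - 1.960
z_β = -1.033

Power = Φ(z_β) = Φ(-1.033) ≈ 0.151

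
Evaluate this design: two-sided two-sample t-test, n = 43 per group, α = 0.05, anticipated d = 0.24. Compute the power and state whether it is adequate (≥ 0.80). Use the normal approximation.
Power ≈ 0.20; the study is underpowered (power < 0.80)

Power calculation (two-sample t-test, normal approximation):
z_β = d · √(n/2) - z_{α/2}
z_β = 0.24 · √(43/2) - 1.960
z_β = 0.24 · 4.637 - 1.960
z_β = -0.847

Power = Φ(z_β) = Φ(-0.847) ≈ 0.198

Effect size d = 0.24 is small by Cohen's convention (0.2/0.5/0.8).

Threshold: power ≥ 0.80 is conventionally adequate.
Power ≈ 0.20 → the study is underpowered (power < 0.80).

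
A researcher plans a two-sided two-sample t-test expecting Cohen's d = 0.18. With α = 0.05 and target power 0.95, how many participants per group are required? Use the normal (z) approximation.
n = 803 per group

Sample size formula (two-sample t-test, normal approximation):
n = 2 · ((z_{α/2} + z_β) / d)²

z_{α/2} = 1.960 (for α = 0.05, two-sided)
z_β = 1.645 (for power = 0.95)
d = 0.18

n = 2 · ((1.960 + 1.645) / 0.18)²
n = 2 · (20.028)²
n ≈ 802.24
Round up to the next whole number: n = 803 per group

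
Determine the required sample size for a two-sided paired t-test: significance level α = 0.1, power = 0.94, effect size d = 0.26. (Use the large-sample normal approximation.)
n = 152 pairs

Sample size formula (paired t-test, normal approximation):
n = ((z_{α/2} + z_β) / d)²

z_{α/2} = 1.645 (for α = 0.1, two-sided)
z_β = 1.555 (for power = 0.94)
d = 0.26

n = ((1.645 + 1.555) / 0.26)²
n = (12.308)²
n ≈ 151.49
Round up to the next whole number: n = 152 pairs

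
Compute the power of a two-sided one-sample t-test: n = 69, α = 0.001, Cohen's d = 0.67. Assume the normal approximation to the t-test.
Power ≈ 0.99

Power calculation (one-sample t-test, normal approximation):
z_β = d · √n - z_{α/2}
z_β = 0.67 · √69 - 3.291
z_β = 0.67 · 8.307 - 3.291
z_β = 2.275

Power = Φ(z_β) = Φ(2.275) ≈ 0.989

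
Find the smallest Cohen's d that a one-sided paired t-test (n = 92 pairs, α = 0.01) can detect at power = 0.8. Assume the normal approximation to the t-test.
d ≈ 0.33

Minimum detectable effect (paired t-test, normal approximation):
d = (z_α + z_β) / √n
d = (2.326 + 0.842) / √92
d = 3.168 / 9.592
d ≈ 0.33

By Cohen's convention (0.2 small / 0.5 medium / 0.8 large): small effect.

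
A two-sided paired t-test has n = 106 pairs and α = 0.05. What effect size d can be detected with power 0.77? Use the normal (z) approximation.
d ≈ 0.26

Minimum detectable effect (paired t-test, normal approximation):
d = (z_{α/2} + z_β) / √n
d = (1.960 + 0.739) / √106
d = 2.699 / 10.296
d ≈ 0.26

By Cohen's convention (0.2 small / 0.5 medium / 0.8 large): small effect.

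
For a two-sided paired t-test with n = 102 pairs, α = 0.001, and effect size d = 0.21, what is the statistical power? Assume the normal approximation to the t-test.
Power ≈ 0.12

Power calculation (paired t-test, normal approximation):
z_β = d · √n - z_{α/2}
z_β = 0.21 · √102 - 3.291
z_β = 0.21 · 10.100 - 3.291
z_β = -1.170

Power = Φ(z_β) = Φ(-1.170) ≈ 0.121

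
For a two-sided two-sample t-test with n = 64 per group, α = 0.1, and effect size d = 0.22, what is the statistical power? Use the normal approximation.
Power ≈ 0.34

Power calculation (two-sample t-test, normal approximation):
z_β = d · √(n/2) - z_{α/2}
z_β = 0.22 · √(64/2) - 1.645
z_β = 0.22 · 5.657 - 1.645
z_β = -0.400

Power = Φ(z_β) = Φ(-0.400) ≈ 0.344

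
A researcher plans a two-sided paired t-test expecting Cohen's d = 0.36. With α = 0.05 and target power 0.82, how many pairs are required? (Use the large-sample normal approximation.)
n = 64 pairs

Sample size formula (paired t-test, normal approximation):
n = ((z_{α/2} + z_β) / d)²

z_{α/2} = 1.960 (for α = 0.05, two-sided)
z_β = 0.915 (for power = 0.82)
d = 0.36

n = ((1.960 + 0.915) / 0.36)²
n = (7.986)²
n ≈ 63.78
Round up to the next whole number: n = 64 pairs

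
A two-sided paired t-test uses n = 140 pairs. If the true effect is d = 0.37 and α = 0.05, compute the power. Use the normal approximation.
Power ≈ 0.99

Power calculation (paired t-test, normal approximation):
z_β = d · √n - z_{α/2}
z_β = 0.37 · √140 - 1.960
z_β = 0.37 · 11.832 - 1.960
z_β = 2.418

Power = Φ(z_β) = Φ(2.418) ≈ 0.992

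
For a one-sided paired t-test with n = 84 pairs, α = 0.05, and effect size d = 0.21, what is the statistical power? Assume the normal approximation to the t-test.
Power ≈ 0.61

Power calculation (paired t-test, normal approximation):
z_β = d · √n - z_α
z_β = 0.21 · √84 - 1.645
z_β = 0.21 · 9.165 - 1.645
z_β = 0.280

Power = Φ(z_β) = Φ(0.280) ≈ 0.610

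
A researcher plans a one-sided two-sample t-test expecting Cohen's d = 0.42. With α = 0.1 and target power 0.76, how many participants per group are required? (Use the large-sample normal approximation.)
n = 45 per group

Sample size formula (two-sample t-test, normal approximation):
n = 2 · ((z_α + z_β) / d)²

z_α = 1.282 (for α = 0.1, one-sided)
z_β = 0.706 (for power = 0.76)
d = 0.42

n = 2 · ((1.282 + 0.706) / 0.42)²
n = 2 · (4.733)²
n ≈ 44.80
Round up to the next whole number: n = 45 per group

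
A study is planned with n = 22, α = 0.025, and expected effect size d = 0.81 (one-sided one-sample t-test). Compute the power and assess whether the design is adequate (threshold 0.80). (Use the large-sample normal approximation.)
Power ≈ 0.97; the study is adequately powered (power ≥ 0.80)

Power calculation (one-sample t-test, normal approximation):
z_β = d · √n - z_α
z_β = 0.81 · √22 - 1.960
z_β = 0.81 · 4.690 - 1.960
z_β = 1.839

Power = Φ(z_β) = Φ(1.839) ≈ 0.967

Effect size d = 0.81 is large by Cohen's convention (0.2/0.5/0.8).

Threshold: power ≥ 0.80 is conventionally adequate.
Power ≈ 0.97 → the study is adequately powered (power ≥ 0.80).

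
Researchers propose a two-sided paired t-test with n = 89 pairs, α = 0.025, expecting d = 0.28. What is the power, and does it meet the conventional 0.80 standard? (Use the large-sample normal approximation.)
Power ≈ 0.66; the study is underpowered (power < 0.80)

Power calculation (paired t-test, normal approximation):
z_β = d · √n - z_{α/2}
z_β = 0.28 · √89 - 2.241
z_β = 0.28 · 9.434 - 2.241
z_β = 0.400

Power = Φ(z_β) = Φ(0.400) ≈ 0.655

Effect size d = 0.28 is small by Cohen's convention (0.2/0.5/0.8).

Threshold: power ≥ 0.80 is conventionally adequate.
Power ≈ 0.66 → the study is underpowered (power < 0.80).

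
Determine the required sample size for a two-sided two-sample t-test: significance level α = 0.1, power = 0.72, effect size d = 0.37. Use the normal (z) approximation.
n = 73 per group

Sample size formula (two-sample t-test, normal approximation):
n = 2 · ((z_{α/2} + z_β) / d)²

z_{α/2} = 1.645 (for α = 0.1, two-sided)
z_β = 0.583 (for power = 0.72)
d = 0.37

n = 2 · ((1.645 + 0.583) / 0.37)²
n = 2 · (6.022)²
n ≈ 72.53
Round up to the next whole number: n = 73 per group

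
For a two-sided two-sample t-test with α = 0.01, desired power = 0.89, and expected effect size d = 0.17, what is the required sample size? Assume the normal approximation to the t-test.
n = 1001 per group

Sample size formula (two-sample t-test, normal approximation):
n = 2 · ((z_{α/2} + z_β) / d)²

z_{α/2} = 2.576 (for α = 0.01, two-sided)
z_β = 1.227 (for power = 0.89)
d = 0.17

n = 2 · ((2.576 + 1.227) / 0.17)²
n = 2 · (22.371)²
n ≈ 1000.92
Round up to the next whole number: n = 1001 per group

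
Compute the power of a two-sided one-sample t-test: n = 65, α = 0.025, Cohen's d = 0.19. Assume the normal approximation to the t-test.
Power ≈ 0.24

Power calculation (one-sample t-test, normal approximation):
z_β = d · √n - z_{α/2}
z_β = 0.19 · √65 - 2.241
z_β = 0.19 · 8.062 - 2.241
z_β = -0.710

Power = Φ(z_β) = Φ(-0.710) ≈ 0.239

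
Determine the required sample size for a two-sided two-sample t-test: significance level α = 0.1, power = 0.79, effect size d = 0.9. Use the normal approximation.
n = 15 per group

Sample size formula (two-sample t-test, normal approximation):
n = 2 · ((z_{α/2} + z_β) / d)²

z_{α/2} = 1.645 (for α = 0.1, two-sided)
z_β = 0.806 (for power = 0.79)
d = 0.9

n = 2 · ((1.645 + 0.806) / 0.9)²
n = 2 · (2.723)²
n ≈ 14.83
Round up to the next whole number: n = 15 per group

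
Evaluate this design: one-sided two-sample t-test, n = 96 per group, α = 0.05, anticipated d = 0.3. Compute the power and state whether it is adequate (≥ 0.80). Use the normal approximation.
Power ≈ 0.67; the study is underpowered (power < 0.80)

Power calculation (two-sample t-test, normal approximation):
z_β = d · √(n/2) - z_α
z_β = 0.3 · √(96/2) - 1.645
z_β = 0.3 · 6.928 - 1.645
z_β = 0.434

Power = Φ(z_β) = Φ(0.434) ≈ 0.668

Effect size d = 0.3 is small by Cohen's convention (0.2/0.5/0.8).

Threshold: power ≥ 0.80 is conventionally adequate.
Power ≈ 0.67 → the study is underpowered (power < 0.80).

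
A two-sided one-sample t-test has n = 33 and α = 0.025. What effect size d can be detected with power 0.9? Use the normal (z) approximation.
d ≈ 0.61

Minimum detectable effect (one-sample t-test, normal approximation):
d = (z_{α/2} + z_β) / √n
d = (2.241 + 1.282) / √33
d = 3.523 / 5.745
d ≈ 0.61

By Cohen's convention (0.2 small / 0.5 medium / 0.8 large): medium effect.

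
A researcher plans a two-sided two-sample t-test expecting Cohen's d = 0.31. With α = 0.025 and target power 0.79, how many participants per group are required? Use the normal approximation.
n = 194 per group

Sample size formula (two-sample t-test, normal approximation):
n = 2 · ((z_{α/2} + z_β) / d)²

z_{α/2} = 2.241 (for α = 0.025, two-sided)
z_β = 0.806 (for power = 0.79)
d = 0.31

n = 2 · ((2.241 + 0.806) / 0.31)²
n = 2 · (9.829)²
n ≈ 193.22
Round up to the next whole number: n = 194 per group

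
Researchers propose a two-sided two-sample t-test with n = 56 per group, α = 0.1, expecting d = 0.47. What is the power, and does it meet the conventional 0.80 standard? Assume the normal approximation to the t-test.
Power ≈ 0.80; the study is adequately powered (power ≥ 0.80)

Power calculation (two-sample t-test, normal approximation):
z_β = d · √(n/2) - z_{α/2}
z_β = 0.47 · √(56/2) - 1.645
z_β = 0.47 · 5.292 - 1.645
z_β = 0.842

Power = Φ(z_β) = Φ(0.842) ≈ 0.800

Effect size d = 0.47 is small by Cohen's convention (0.2/0.5/0.8).

Threshold: power ≥ 0.80 is conventionally adequate.
Power ≈ 0.80 → the study is adequately powered (power ≥ 0.80).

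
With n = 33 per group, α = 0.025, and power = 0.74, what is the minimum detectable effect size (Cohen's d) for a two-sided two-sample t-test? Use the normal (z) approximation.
d ≈ 0.71

Minimum detectable effect (two-sample t-test, normal approximation):
d = (z_{α/2} + z_β) / √(n/2)
d = (2.241 + 0.643) / √(33/2)
d = 2.885 / 4.062
d ≈ 0.71

By Cohen's convention (0.2 small / 0.5 medium / 0.8 large): medium effect.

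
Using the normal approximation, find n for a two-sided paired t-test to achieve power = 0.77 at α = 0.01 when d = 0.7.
n = 23 pairs

Sample size formula (paired t-test, normal approximation):
n = ((z_{α/2} + z_β) / d)²

z_{α/2} = 2.576 (for α = 0.01, two-sided)
z_β = 0.739 (for power = 0.77)
d = 0.7

n = ((2.576 + 0.739) / 0.7)²
n = (4.736)²
n ≈ 22.43
Round up to the next whole number: n = 23 pairs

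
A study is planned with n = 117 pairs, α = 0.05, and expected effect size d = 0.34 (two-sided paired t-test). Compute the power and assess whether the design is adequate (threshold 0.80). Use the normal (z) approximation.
Power ≈ 0.96; the study is adequately powered (power ≥ 0.80)

Power calculation (paired t-test, normal approximation):
z_β = d · √n - z_{α/2}
z_β = 0.34 · √117 - 1.960
z_β = 0.34 · 10.817 - 1.960
z_β = 1.718

Power = Φ(z_β) = Φ(1.718) ≈ 0.957

Effect size d = 0.34 is small by Cohen's convention (0.2/0.5/0.8).

Threshold: power ≥ 0.80 is conventionally adequate.
Power ≈ 0.96 → the study is adequately powered (power ≥ 0.80).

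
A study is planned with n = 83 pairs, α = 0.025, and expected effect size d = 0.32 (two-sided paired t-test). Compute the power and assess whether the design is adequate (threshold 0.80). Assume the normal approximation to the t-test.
Power ≈ 0.75; the study is underpowered (power < 0.80)

Power calculation (paired t-test, normal approximation):
z_β = d · √n - z_{α/2}
z_β = 0.32 · √83 - 2.241
z_β = 0.32 · 9.110 - 2.241
z_β = 0.674

Power = Φ(z_β) = Φ(0.674) ≈ 0.750

Effect size d = 0.32 is small by Cohen's convention (0.2/0.5/0.8).

Threshold: power ≥ 0.80 is conventionally adequate.
Power ≈ 0.75 → the study is underpowered (power < 0.80).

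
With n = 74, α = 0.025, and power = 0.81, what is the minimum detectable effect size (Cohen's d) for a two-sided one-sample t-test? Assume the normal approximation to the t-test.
d ≈ 0.36

Minimum detectable effect (one-sample t-test, normal approximation):
d = (z_{α/2} + z_β) / √n
d = (2.241 + 0.878) / √74
d = 3.119 / 8.602
d ≈ 0.36

By Cohen's convention (0.2 small / 0.5 medium / 0.8 large): small effect.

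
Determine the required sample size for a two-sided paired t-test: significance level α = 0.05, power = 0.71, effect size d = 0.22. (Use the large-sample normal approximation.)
n = 131 pairs

Sample size formula (paired t-test, normal approximation):
n = ((z_{α/2} + z_β) / d)²

z_{α/2} = 1.960 (for α = 0.05, two-sided)
z_β = 0.553 (for power = 0.71)
d = 0.22

n = ((1.960 + 0.553) / 0.22)²
n = (11.423)²
n ≈ 130.48
Round up to the next whole number: n = 131 pairs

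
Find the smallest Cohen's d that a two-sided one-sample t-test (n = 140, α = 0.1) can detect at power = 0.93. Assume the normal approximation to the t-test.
d ≈ 0.26

Minimum detectable effect (one-sample t-test, normal approximation):
d = (z_{α/2} + z_β) / √n
d = (1.645 + 1.476) / √140
d = 3.121 / 11.832
d ≈ 0.26

By Cohen's convention (0.2 small / 0.5 medium / 0.8 large): small effect.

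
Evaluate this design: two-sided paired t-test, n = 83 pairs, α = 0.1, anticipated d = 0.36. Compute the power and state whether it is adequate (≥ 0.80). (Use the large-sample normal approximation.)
Power ≈ 0.95; the study is adequately powered (power ≥ 0.80)

Power calculation (paired t-test, normal approximation):
z_β = d · √n - z_{α/2}
z_β = 0.36 · √83 - 1.645
z_β = 0.36 · 9.110 - 1.645
z_β = 1.635

Power = Φ(z_β) = Φ(1.635) ≈ 0.949

Effect size d = 0.36 is small by Cohen's convention (0.2/0.5/0.8).

Threshold: power ≥ 0.80 is conventionally adequate.
Power ≈ 0.95 → the study is adequately powered (power ≥ 0.80).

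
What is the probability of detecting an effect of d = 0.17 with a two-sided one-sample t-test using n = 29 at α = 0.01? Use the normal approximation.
Power ≈ 0.05

Power calculation (one-sample t-test, normal approximation):
z_β = d · √n - z_{α/2}
z_β = 0.17 · √29 - 2.576
z_β = 0.17 · 5.385 - 2.576
z_β = -1.660

Power = Φ(z_β) = Φ(-1.660) ≈ 0.048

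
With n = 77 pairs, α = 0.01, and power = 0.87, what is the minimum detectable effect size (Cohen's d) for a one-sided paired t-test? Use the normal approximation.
d ≈ 0.39

Minimum detectable effect (paired t-test, normal approximation):
d = (z_α + z_β) / √n
d = (2.326 + 1.126) / √77
d = 3.453 / 8.775
d ≈ 0.39

By Cohen's convention (0.2 small / 0.5 medium / 0.8 large): small effect.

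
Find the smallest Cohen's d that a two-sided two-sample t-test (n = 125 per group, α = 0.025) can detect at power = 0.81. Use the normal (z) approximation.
d ≈ 0.39

Minimum detectable effect (two-sample t-test, normal approximation):
d = (z_{α/2} + z_β) / √(n/2)
d = (2.241 + 0.878) / √(125/2)
d = 3.119 / 7.906
d ≈ 0.39

By Cohen's convention (0.2 small / 0.5 medium / 0.8 large): small effect.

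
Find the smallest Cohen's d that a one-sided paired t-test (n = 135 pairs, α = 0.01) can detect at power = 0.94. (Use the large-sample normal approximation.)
d ≈ 0.33

Minimum detectable effect (paired t-test, normal approximation):
d = (z_α + z_β) / √n
d = (2.326 + 1.555) / √135
d = 3.881 / 11.619
d ≈ 0.33

By Cohen's convention (0.2 small / 0.5 medium / 0.8 large): small effect.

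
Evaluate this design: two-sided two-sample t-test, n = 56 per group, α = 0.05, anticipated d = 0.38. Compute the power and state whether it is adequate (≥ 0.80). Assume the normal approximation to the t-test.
Power ≈ 0.52; the study is underpowered (power < 0.80)

Power calculation (two-sample t-test, normal approximation):
z_β = d · √(n/2) - z_{α/2}
z_β = 0.38 · √(56/2) - 1.960
z_β = 0.38 · 5.292 - 1.960
z_β = 0.051

Power = Φ(z_β) = Φ(0.051) ≈ 0.520

Effect size d = 0.38 is small by Cohen's convention (0.2/0.5/0.8).

Threshold: power ≥ 0.80 is conventionally adequate.
Power ≈ 0.52 → the study is underpowered (power < 0.80).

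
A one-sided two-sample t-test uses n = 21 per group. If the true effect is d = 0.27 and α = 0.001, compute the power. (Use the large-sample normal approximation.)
Power ≈ 0.01

Power calculation (two-sample t-test, normal approximation):
z_β = d · √(n/2) - z_α
z_β = 0.27 · √(21/2) - 3.090
z_β = 0.27 · 3.240 - 3.090
z_β = -2.215

Power = Φ(z_β) = Φ(-2.215) ≈ 0.013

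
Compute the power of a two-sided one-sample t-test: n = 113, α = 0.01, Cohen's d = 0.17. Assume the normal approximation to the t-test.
Power ≈ 0.22

Power calculation (one-sample t-test, normal approximation):
z_β = d · √n - z_{α/2}
z_β = 0.17 · √113 - 2.576
z_β = 0.17 · 10.630 - 2.576
z_β = -0.769

Power = Φ(z_β) = Φ(-0.769) ≈ 0.221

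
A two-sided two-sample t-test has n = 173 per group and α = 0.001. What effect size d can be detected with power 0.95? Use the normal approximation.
d ≈ 0.53

Minimum detectable effect (two-sample t-test, normal approximation):
d = (z_{α/2} + z_β) / √(n/2)
d = (3.291 + 1.645) / √(173/2)
d = 4.935 / 9.301
d ≈ 0.53

By Cohen's convention (0.2 small / 0.5 medium / 0.8 large): medium effect.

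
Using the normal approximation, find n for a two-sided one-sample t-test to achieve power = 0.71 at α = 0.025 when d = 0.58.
n = 24

Sample size formula (one-sample t-test, normal approximation):
n = ((z_{α/2} + z_β) / d)²

z_{α/2} = 2.241 (for α = 0.025, two-sided)
z_β = 0.553 (for power = 0.71)
d = 0.58

n = ((2.241 + 0.553) / 0.58)²
n = (4.817)²
n ≈ 23.20
Round up to the next whole number: n = 24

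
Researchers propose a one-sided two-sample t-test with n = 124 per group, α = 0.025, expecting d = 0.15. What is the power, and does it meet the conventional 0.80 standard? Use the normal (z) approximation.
Power ≈ 0.22; the study is underpowered (power < 0.80)

Power calculation (two-sample t-test, normal approximation):
z_β = d · √(n/2) - z_α
z_β = 0.15 · √(124/2) - 1.960
z_β = 0.15 · 7.874 - 1.960
z_β = -0.779

Power = Φ(z_β) = Φ(-0.779) ≈ 0.218

Effect size d = 0.15 is very small by Cohen's convention (0.2/0.5/0.8).

Threshold: power ≥ 0.80 is conventionally adequate.
Power ≈ 0.22 → the study is underpowered (power < 0.80).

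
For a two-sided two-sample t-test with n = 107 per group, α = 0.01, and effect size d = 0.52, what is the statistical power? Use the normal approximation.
Power ≈ 0.89

Power calculation (two-sample t-test, normal approximation):
z_β = d · √(n/2) - z_{α/2}
z_β = 0.52 · √(107/2) - 2.576
z_β = 0.52 · 7.314 - 2.576
z_β = 1.228

Power = Φ(z_β) = Φ(1.228) ≈ 0.890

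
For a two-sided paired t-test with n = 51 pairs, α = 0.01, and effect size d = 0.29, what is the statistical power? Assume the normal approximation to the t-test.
Power ≈ 0.31

Power calculation (paired t-test, normal approximation):
z_β = d · √n - z_{α/2}
z_β = 0.29 · √51 - 2.576
z_β = 0.29 · 7.141 - 2.576
z_β = -0.505

Power = Φ(z_β) = Φ(-0.505) ≈ 0.307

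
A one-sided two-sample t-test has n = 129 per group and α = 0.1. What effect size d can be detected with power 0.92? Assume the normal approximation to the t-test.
d ≈ 0.33

Minimum detectable effect (two-sample t-test, normal approximation):
d = (z_α + z_β) / √(n/2)
d = (1.282 + 1.405) / √(129/2)
d = 2.687 / 8.031
d ≈ 0.33

By Cohen's convention (0.2 small / 0.5 medium / 0.8 large): small effect.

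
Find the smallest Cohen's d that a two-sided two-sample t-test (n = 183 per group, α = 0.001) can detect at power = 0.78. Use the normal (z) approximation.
d ≈ 0.42

Minimum detectable effect (two-sample t-test, normal approximation):
d = (z_{α/2} + z_β) / √(n/2)
d = (3.291 + 0.772) / √(183/2)
d = 4.063 / 9.566
d ≈ 0.42

By Cohen's convention (0.2 small / 0.5 medium / 0.8 large): small effect.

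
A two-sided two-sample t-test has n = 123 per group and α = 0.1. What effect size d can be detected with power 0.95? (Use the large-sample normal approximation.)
d ≈ 0.42

Minimum detectable effect (two-sample t-test, normal approximation):
d = (z_{α/2} + z_β) / √(n/2)
d = (1.645 + 1.645) / √(123/2)
d = 3.290 / 7.842
d ≈ 0.42

By Cohen's convention (0.2 small / 0.5 medium / 0.8 large): small effect.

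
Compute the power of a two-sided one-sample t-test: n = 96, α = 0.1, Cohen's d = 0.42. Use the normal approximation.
Power ≈ 0.99

Power calculation (one-sample t-test, normal approximation):
z_β = d · √n - z_{α/2}
z_β = 0.42 · √96 - 1.645
z_β = 0.42 · 9.798 - 1.645
z_β = 2.470

Power = Φ(z_β) = Φ(2.470) ≈ 0.993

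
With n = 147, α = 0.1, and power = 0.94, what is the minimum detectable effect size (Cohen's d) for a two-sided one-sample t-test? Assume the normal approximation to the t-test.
d ≈ 0.26

Minimum detectable effect (one-sample t-test, normal approximation):
d = (z_{α/2} + z_β) / √n
d = (1.645 + 1.555) / √147
d = 3.200 / 12.124
d ≈ 0.26

By Cohen's convention (0.2 small / 0.5 medium / 0.8 large): small effect.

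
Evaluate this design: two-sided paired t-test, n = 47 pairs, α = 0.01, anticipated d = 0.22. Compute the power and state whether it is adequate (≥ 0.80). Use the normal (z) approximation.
Power ≈ 0.14; the study is underpowered (power < 0.80)

Power calculation (paired t-test, normal approximation):
z_β = d · √n - z_{α/2}
z_β = 0.22 · √47 - 2.576
z_β = 0.22 · 6.856 - 2.576
z_β = -1.068

Power = Φ(z_β) = Φ(-1.068) ≈ 0.143

Effect size d = 0.22 is small by Cohen's convention (0.2/0.5/0.8).

Threshold: power ≥ 0.80 is conventionally adequate.
Power ≈ 0.14 → the study is underpowered (power < 0.80).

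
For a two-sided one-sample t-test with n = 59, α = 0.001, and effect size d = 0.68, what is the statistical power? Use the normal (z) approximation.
Power ≈ 0.97

Power calculation (one-sample t-test, normal approximation):
z_β = d · √n - z_{α/2}
z_β = 0.68 · √59 - 3.291
z_β = 0.68 · 7.681 - 3.291
z_β = 1.933

Power = Φ(z_β) = Φ(1.933) ≈ 0.973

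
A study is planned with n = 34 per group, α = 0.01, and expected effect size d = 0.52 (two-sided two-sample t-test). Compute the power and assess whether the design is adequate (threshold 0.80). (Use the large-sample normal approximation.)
Power ≈ 0.33; the study is underpowered (power < 0.80)

Power calculation (two-sample t-test, normal approximation):
z_β = d · √(n/2) - z_{α/2}
z_β = 0.52 · √(34/2) - 2.576
z_β = 0.52 · 4.123 - 2.576
z_β = -0.432

Power = Φ(z_β) = Φ(-0.432) ≈ 0.333

Effect size d = 0.52 is medium by Cohen's convention (0.2/0.5/0.8).

Threshold: power ≥ 0.80 is conventionally adequate.
Power ≈ 0.33 → the study is underpowered (power < 0.80).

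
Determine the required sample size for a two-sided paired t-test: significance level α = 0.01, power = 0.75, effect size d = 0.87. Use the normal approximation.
n = 14 pairs

Sample size formula (paired t-test, normal approximation):
n = ((z_{α/2} + z_β) / d)²

z_{α/2} = 2.576 (for α = 0.01, two-sided)
z_β = 0.674 (for power = 0.75)
d = 0.87

n = ((2.576 + 0.674) / 0.87)²
n = (3.736)²
n ≈ 13.96
Round up to the next whole number: n = 14 pairs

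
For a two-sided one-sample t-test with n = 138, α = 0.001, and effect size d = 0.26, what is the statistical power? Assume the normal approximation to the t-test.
Power ≈ 0.41

Power calculation (one-sample t-test, normal approximation):
z_β = d · √n - z_{α/2}
z_β = 0.26 · √138 - 3.291
z_β = 0.26 · 11.747 - 3.291
z_β = -0.236

Power = Φ(z_β) = Φ(-0.236) ≈ 0.407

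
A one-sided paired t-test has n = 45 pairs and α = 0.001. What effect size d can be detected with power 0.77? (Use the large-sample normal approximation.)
d ≈ 0.57

Minimum detectable effect (paired t-test, normal approximation):
d = (z_α + z_β) / √n
d = (3.090 + 0.739) / √45
d = 3.829 / 6.708
d ≈ 0.57

By Cohen's convention (0.2 small / 0.5 medium / 0.8 large): medium effect.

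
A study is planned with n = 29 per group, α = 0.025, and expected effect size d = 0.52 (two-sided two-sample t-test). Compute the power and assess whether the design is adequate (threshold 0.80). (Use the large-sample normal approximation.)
Power ≈ 0.40; the study is underpowered (power < 0.80)

Power calculation (two-sample t-test, normal approximation):
z_β = d · √(n/2) - z_{α/2}
z_β = 0.52 · √(29/2) - 2.241
z_β = 0.52 · 3.808 - 2.241
z_β = -0.261

Power = Φ(z_β) = Φ(-0.261) ≈ 0.397

Effect size d = 0.52 is medium by Cohen's convention (0.2/0.5/0.8).

Threshold: power ≥ 0.80 is conventionally adequate.
Power ≈ 0.40 → the study is underpowered (power < 0.80).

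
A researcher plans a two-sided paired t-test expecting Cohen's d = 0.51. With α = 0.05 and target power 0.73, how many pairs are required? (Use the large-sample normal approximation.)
n = 26 pairs

Sample size formula (paired t-test, normal approximation):
n = ((z_{α/2} + z_β) / d)²

z_{α/2} = 1.960 (for α = 0.05, two-sided)
z_β = 0.613 (for power = 0.73)
d = 0.51

n = ((1.960 + 0.613) / 0.51)²
n = (5.045)²
n ≈ 25.45
Round up to the next whole number: n = 26 pairs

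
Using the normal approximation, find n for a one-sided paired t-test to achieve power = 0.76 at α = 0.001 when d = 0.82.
n = 22 pairs

Sample size formula (paired t-test, normal approximation):
n = ((z_α + z_β) / d)²

z_α = 3.090 (for α = 0.001, one-sided)
z_β = 0.706 (for power = 0.76)
d = 0.82

n = ((3.090 + 0.706) / 0.82)²
n = (4.629)²
n ≈ 21.43
Round up to the next whole number: n = 22 pairs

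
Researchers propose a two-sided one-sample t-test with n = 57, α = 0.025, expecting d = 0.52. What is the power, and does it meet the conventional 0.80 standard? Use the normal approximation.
Power ≈ 0.95; the study is adequately powered (power ≥ 0.80)

Power calculation (one-sample t-test, normal approximation):
z_β = d · √n - z_{α/2}
z_β = 0.52 · √57 - 2.241
z_β = 0.52 · 7.550 - 2.241
z_β = 1.685

Power = Φ(z_β) = Φ(1.685) ≈ 0.954

Effect size d = 0.52 is medium by Cohen's convention (0.2/0.5/0.8).

Threshold: power ≥ 0.80 is conventionally adequate.
Power ≈ 0.95 → the study is adequately powered (power ≥ 0.80).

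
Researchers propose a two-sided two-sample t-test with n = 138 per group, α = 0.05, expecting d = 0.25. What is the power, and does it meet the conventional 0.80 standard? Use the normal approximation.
Power ≈ 0.55; the study is underpowered (power < 0.80)

Power calculation (two-sample t-test, normal approximation):
z_β = d · √(n/2) - z_{α/2}
z_β = 0.25 · √(138/2) - 1.960
z_β = 0.25 · 8.307 - 1.960
z_β = 0.117

Power = Φ(z_β) = Φ(0.117) ≈ 0.546

Effect size d = 0.25 is small by Cohen's convention (0.2/0.5/0.8).

Threshold: power ≥ 0.80 is conventionally adequate.
Power ≈ 0.55 → the study is underpowered (power < 0.80).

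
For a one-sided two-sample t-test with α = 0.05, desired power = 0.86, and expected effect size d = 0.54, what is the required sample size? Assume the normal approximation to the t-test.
n = 51 per group

Sample size formula (two-sample t-test, normal approximation):
n = 2 · ((z_α + z_β) / d)²

z_α = 1.645 (for α = 0.05, one-sided)
z_β = 1.080 (for power = 0.86)
d = 0.54

n = 2 · ((1.645 + 1.080) / 0.54)²
n = 2 · (5.046)²
n ≈ 50.92
Round up to the next whole number: n = 51 per group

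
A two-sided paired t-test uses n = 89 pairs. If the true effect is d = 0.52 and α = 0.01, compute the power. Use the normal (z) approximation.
Power ≈ 0.99

Power calculation (paired t-test, normal approximation):
z_β = d · √n - z_{α/2}
z_β = 0.52 · √89 - 2.576
z_β = 0.52 · 9.434 - 2.576
z_β = 2.330

Power = Φ(z_β) = Φ(2.330) ≈ 0.990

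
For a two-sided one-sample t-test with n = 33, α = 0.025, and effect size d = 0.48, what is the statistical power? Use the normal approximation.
Power ≈ 0.70

Power calculation (one-sample t-test, normal approximation):
z_β = d · √n - z_{α/2}
z_β = 0.48 · √33 - 2.241
z_β = 0.48 · 5.745 - 2.241
z_β = 0.516

Power = Φ(z_β) = Φ(0.516) ≈ 0.697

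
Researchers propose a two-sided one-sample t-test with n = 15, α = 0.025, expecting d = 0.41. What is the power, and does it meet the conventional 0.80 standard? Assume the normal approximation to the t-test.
Power ≈ 0.26; the study is underpowered (power < 0.80)

Power calculation (one-sample t-test, normal approximation):
z_β = d · √n - z_{α/2}
z_β = 0.41 · √15 - 2.241
z_β = 0.41 · 3.873 - 2.241
z_β = -0.653

Power = Φ(z_β) = Φ(-0.653) ≈ 0.257

Effect size d = 0.41 is small by Cohen's convention (0.2/0.5/0.8).

Threshold: power ≥ 0.80 is conventionally adequate.
Power ≈ 0.26 → the study is underpowered (power < 0.80).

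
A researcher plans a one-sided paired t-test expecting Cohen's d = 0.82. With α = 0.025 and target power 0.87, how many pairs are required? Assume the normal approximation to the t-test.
n = 15 pairs

Sample size formula (paired t-test, normal approximation):
n = ((z_α + z_β) / d)²

z_α = 1.960 (for α = 0.025, one-sided)
z_β = 1.126 (for power = 0.87)
d = 0.82

n = ((1.960 + 1.126) / 0.82)²
n = (3.763)²
n ≈ 14.16
Round up to the next whole number: n = 15 pairs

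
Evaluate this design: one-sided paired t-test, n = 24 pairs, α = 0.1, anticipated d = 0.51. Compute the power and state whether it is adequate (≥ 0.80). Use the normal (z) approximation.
Power ≈ 0.89; the study is adequately powered (power ≥ 0.80)

Power calculation (paired t-test, normal approximation):
z_β = d · √n - z_α
z_β = 0.51 · √24 - 1.282
z_β = 0.51 · 4.899 - 1.282
z_β = 1.217

Power = Φ(z_β) = Φ(1.217) ≈ 0.888

Effect size d = 0.51 is medium by Cohen's convention (0.2/0.5/0.8).

Threshold: power ≥ 0.80 is conventionally adequate.
Power ≈ 0.89 → the study is adequately powered (power ≥ 0.80).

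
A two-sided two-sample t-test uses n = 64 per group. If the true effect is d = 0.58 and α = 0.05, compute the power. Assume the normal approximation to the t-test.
Power ≈ 0.91

Power calculation (two-sample t-test, normal approximation):
z_β = d · √(n/2) - z_{α/2}
z_β = 0.58 · √(64/2) - 1.960
z_β = 0.58 · 5.657 - 1.960
z_β = 1.321

Power = Φ(z_β) = Φ(1.321) ≈ 0.907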